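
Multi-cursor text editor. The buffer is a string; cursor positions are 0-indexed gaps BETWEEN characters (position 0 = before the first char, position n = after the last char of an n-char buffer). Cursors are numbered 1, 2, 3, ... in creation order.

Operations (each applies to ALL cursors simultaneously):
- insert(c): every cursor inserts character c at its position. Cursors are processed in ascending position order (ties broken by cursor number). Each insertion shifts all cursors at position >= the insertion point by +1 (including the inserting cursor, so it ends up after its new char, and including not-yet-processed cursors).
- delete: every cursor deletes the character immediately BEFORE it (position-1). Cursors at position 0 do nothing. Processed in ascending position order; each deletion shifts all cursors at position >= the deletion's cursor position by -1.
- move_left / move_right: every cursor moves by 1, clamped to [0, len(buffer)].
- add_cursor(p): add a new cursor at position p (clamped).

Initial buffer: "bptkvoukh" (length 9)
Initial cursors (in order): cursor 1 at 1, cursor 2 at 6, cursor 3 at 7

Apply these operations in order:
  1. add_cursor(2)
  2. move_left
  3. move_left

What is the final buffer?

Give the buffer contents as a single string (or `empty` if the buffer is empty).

After op 1 (add_cursor(2)): buffer="bptkvoukh" (len 9), cursors c1@1 c4@2 c2@6 c3@7, authorship .........
After op 2 (move_left): buffer="bptkvoukh" (len 9), cursors c1@0 c4@1 c2@5 c3@6, authorship .........
After op 3 (move_left): buffer="bptkvoukh" (len 9), cursors c1@0 c4@0 c2@4 c3@5, authorship .........

Answer: bptkvoukh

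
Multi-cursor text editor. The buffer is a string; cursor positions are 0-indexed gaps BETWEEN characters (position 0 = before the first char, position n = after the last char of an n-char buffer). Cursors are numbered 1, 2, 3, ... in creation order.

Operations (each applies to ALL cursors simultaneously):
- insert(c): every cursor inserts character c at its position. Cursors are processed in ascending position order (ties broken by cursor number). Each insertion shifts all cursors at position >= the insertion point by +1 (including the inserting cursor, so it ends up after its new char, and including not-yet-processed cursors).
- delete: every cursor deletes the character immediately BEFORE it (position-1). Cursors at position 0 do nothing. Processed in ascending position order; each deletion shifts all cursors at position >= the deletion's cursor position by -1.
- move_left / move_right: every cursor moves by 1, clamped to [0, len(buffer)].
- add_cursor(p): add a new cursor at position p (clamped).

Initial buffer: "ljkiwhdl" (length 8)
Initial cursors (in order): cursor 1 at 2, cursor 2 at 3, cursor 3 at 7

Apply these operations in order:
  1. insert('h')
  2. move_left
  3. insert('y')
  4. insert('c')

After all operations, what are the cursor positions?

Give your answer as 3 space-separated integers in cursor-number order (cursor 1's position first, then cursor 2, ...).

After op 1 (insert('h')): buffer="ljhkhiwhdhl" (len 11), cursors c1@3 c2@5 c3@10, authorship ..1.2....3.
After op 2 (move_left): buffer="ljhkhiwhdhl" (len 11), cursors c1@2 c2@4 c3@9, authorship ..1.2....3.
After op 3 (insert('y')): buffer="ljyhkyhiwhdyhl" (len 14), cursors c1@3 c2@6 c3@12, authorship ..11.22....33.
After op 4 (insert('c')): buffer="ljychkychiwhdychl" (len 17), cursors c1@4 c2@8 c3@15, authorship ..111.222....333.

Answer: 4 8 15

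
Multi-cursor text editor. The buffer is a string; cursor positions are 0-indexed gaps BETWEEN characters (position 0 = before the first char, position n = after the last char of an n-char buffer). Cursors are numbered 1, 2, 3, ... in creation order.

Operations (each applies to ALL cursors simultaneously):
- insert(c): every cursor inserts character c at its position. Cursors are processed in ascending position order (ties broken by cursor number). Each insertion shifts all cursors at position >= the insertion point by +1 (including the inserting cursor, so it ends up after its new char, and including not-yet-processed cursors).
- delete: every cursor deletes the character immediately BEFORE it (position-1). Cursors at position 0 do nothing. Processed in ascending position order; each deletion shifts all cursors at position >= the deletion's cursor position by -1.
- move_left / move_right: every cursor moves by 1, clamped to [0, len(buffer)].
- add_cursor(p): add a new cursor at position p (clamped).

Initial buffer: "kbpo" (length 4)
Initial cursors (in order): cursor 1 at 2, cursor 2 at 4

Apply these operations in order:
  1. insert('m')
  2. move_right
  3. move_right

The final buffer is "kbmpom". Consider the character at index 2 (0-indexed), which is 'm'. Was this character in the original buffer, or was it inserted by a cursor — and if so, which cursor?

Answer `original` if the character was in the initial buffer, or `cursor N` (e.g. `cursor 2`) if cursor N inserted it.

After op 1 (insert('m')): buffer="kbmpom" (len 6), cursors c1@3 c2@6, authorship ..1..2
After op 2 (move_right): buffer="kbmpom" (len 6), cursors c1@4 c2@6, authorship ..1..2
After op 3 (move_right): buffer="kbmpom" (len 6), cursors c1@5 c2@6, authorship ..1..2
Authorship (.=original, N=cursor N): . . 1 . . 2
Index 2: author = 1

Answer: cursor 1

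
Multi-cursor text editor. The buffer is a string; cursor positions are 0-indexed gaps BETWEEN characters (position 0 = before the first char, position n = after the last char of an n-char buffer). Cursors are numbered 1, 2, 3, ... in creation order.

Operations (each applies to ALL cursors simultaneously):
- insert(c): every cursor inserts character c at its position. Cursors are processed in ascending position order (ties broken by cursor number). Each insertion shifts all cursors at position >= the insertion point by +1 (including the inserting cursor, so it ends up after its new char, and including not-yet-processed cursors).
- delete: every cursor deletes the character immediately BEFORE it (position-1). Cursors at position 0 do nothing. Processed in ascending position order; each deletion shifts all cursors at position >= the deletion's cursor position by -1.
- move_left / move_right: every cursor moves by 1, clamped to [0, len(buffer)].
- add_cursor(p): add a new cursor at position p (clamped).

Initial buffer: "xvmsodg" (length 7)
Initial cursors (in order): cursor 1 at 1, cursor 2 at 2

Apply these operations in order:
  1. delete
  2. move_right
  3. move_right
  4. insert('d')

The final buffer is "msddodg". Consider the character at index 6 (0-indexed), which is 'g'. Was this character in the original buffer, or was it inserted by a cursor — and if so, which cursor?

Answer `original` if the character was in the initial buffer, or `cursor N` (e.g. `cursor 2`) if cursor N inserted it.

After op 1 (delete): buffer="msodg" (len 5), cursors c1@0 c2@0, authorship .....
After op 2 (move_right): buffer="msodg" (len 5), cursors c1@1 c2@1, authorship .....
After op 3 (move_right): buffer="msodg" (len 5), cursors c1@2 c2@2, authorship .....
After op 4 (insert('d')): buffer="msddodg" (len 7), cursors c1@4 c2@4, authorship ..12...
Authorship (.=original, N=cursor N): . . 1 2 . . .
Index 6: author = original

Answer: original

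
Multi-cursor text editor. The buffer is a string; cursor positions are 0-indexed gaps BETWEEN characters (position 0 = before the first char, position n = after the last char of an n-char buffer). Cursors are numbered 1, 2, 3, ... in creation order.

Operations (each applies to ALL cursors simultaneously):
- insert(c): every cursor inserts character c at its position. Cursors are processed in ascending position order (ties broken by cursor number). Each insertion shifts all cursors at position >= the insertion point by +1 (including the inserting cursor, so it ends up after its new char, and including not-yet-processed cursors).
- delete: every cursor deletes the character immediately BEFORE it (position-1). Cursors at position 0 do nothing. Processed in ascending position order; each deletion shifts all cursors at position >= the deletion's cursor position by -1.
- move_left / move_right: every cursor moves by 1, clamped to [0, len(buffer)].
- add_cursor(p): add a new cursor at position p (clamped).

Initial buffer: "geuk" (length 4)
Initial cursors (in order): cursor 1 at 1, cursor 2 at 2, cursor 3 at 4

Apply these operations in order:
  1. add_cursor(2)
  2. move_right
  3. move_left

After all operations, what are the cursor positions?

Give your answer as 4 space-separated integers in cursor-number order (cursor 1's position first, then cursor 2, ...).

After op 1 (add_cursor(2)): buffer="geuk" (len 4), cursors c1@1 c2@2 c4@2 c3@4, authorship ....
After op 2 (move_right): buffer="geuk" (len 4), cursors c1@2 c2@3 c4@3 c3@4, authorship ....
After op 3 (move_left): buffer="geuk" (len 4), cursors c1@1 c2@2 c4@2 c3@3, authorship ....

Answer: 1 2 3 2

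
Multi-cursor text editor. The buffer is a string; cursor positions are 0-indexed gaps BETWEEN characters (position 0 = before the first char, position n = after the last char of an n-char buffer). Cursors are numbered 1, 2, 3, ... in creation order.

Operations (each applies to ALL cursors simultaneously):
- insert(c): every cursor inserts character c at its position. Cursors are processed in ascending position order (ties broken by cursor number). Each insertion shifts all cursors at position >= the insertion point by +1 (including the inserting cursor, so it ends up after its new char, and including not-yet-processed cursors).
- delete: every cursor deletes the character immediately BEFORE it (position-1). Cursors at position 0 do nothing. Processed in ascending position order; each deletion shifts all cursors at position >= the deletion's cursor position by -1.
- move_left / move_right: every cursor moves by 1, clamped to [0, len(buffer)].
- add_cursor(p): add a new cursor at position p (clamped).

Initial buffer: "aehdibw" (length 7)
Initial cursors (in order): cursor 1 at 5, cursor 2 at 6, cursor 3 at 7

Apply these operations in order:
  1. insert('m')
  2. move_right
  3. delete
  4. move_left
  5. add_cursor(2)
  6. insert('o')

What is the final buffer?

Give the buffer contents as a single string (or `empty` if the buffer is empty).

Answer: aeohdiomoom

Derivation:
After op 1 (insert('m')): buffer="aehdimbmwm" (len 10), cursors c1@6 c2@8 c3@10, authorship .....1.2.3
After op 2 (move_right): buffer="aehdimbmwm" (len 10), cursors c1@7 c2@9 c3@10, authorship .....1.2.3
After op 3 (delete): buffer="aehdimm" (len 7), cursors c1@6 c2@7 c3@7, authorship .....12
After op 4 (move_left): buffer="aehdimm" (len 7), cursors c1@5 c2@6 c3@6, authorship .....12
After op 5 (add_cursor(2)): buffer="aehdimm" (len 7), cursors c4@2 c1@5 c2@6 c3@6, authorship .....12
After op 6 (insert('o')): buffer="aeohdiomoom" (len 11), cursors c4@3 c1@7 c2@10 c3@10, authorship ..4...11232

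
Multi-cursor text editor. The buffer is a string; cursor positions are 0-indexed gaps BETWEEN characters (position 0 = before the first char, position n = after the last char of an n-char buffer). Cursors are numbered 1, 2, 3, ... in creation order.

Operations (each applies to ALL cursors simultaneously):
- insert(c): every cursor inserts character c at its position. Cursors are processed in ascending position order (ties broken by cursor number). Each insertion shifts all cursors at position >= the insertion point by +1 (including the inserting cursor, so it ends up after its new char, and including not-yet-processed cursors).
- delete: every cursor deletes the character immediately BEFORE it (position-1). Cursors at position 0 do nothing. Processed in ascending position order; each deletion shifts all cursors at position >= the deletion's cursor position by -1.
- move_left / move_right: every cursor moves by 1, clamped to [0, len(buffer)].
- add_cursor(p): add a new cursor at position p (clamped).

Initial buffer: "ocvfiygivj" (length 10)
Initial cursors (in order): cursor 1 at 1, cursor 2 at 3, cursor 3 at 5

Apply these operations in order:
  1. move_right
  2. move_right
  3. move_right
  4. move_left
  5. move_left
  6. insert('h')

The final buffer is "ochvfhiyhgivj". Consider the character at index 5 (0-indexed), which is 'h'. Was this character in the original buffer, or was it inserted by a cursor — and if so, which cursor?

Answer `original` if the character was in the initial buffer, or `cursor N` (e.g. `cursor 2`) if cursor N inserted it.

After op 1 (move_right): buffer="ocvfiygivj" (len 10), cursors c1@2 c2@4 c3@6, authorship ..........
After op 2 (move_right): buffer="ocvfiygivj" (len 10), cursors c1@3 c2@5 c3@7, authorship ..........
After op 3 (move_right): buffer="ocvfiygivj" (len 10), cursors c1@4 c2@6 c3@8, authorship ..........
After op 4 (move_left): buffer="ocvfiygivj" (len 10), cursors c1@3 c2@5 c3@7, authorship ..........
After op 5 (move_left): buffer="ocvfiygivj" (len 10), cursors c1@2 c2@4 c3@6, authorship ..........
After op 6 (insert('h')): buffer="ochvfhiyhgivj" (len 13), cursors c1@3 c2@6 c3@9, authorship ..1..2..3....
Authorship (.=original, N=cursor N): . . 1 . . 2 . . 3 . . . .
Index 5: author = 2

Answer: cursor 2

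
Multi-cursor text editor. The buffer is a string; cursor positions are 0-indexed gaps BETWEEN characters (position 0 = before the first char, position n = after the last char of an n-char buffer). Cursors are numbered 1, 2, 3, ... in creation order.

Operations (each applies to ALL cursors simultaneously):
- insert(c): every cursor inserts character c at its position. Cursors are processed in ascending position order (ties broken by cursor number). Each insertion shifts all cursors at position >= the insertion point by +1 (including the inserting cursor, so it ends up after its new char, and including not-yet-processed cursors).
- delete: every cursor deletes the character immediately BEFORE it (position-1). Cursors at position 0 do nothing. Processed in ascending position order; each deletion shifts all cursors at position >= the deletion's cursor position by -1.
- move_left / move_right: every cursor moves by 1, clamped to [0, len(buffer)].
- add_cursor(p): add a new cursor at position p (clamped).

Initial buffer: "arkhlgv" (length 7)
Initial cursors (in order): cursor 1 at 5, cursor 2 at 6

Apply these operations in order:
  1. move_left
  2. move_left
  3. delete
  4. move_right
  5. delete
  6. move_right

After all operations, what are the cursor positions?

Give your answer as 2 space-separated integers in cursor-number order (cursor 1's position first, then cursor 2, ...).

Answer: 2 2

Derivation:
After op 1 (move_left): buffer="arkhlgv" (len 7), cursors c1@4 c2@5, authorship .......
After op 2 (move_left): buffer="arkhlgv" (len 7), cursors c1@3 c2@4, authorship .......
After op 3 (delete): buffer="arlgv" (len 5), cursors c1@2 c2@2, authorship .....
After op 4 (move_right): buffer="arlgv" (len 5), cursors c1@3 c2@3, authorship .....
After op 5 (delete): buffer="agv" (len 3), cursors c1@1 c2@1, authorship ...
After op 6 (move_right): buffer="agv" (len 3), cursors c1@2 c2@2, authorship ...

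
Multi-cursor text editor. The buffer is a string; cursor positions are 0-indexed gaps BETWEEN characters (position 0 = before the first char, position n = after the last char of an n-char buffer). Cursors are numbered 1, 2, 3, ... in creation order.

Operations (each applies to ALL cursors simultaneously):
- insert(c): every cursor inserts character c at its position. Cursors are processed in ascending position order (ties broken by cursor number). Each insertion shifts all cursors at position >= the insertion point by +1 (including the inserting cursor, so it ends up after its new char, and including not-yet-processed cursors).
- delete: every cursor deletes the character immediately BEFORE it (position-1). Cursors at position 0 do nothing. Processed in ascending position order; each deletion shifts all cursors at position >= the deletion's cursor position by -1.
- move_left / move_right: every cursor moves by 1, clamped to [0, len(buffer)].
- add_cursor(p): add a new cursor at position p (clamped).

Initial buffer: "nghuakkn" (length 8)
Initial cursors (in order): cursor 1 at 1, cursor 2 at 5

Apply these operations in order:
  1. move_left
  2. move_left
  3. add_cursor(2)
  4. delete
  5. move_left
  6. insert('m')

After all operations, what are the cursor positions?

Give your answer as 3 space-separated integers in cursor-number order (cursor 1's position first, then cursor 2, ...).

After op 1 (move_left): buffer="nghuakkn" (len 8), cursors c1@0 c2@4, authorship ........
After op 2 (move_left): buffer="nghuakkn" (len 8), cursors c1@0 c2@3, authorship ........
After op 3 (add_cursor(2)): buffer="nghuakkn" (len 8), cursors c1@0 c3@2 c2@3, authorship ........
After op 4 (delete): buffer="nuakkn" (len 6), cursors c1@0 c2@1 c3@1, authorship ......
After op 5 (move_left): buffer="nuakkn" (len 6), cursors c1@0 c2@0 c3@0, authorship ......
After op 6 (insert('m')): buffer="mmmnuakkn" (len 9), cursors c1@3 c2@3 c3@3, authorship 123......

Answer: 3 3 3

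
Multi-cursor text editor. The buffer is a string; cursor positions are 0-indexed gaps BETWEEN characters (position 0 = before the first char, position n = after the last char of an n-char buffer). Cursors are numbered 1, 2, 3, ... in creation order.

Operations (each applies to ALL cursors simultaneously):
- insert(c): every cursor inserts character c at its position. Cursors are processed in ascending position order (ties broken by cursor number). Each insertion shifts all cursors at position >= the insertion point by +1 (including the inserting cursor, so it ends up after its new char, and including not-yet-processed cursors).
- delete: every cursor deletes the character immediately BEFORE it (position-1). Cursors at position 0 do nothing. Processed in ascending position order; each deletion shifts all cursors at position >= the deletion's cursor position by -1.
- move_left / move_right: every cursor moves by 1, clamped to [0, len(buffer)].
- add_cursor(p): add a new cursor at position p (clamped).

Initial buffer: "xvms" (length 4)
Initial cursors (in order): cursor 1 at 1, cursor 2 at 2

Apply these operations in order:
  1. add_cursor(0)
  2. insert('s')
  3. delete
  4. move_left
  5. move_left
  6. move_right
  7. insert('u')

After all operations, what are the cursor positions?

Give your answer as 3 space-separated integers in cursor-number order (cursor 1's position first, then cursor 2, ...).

After op 1 (add_cursor(0)): buffer="xvms" (len 4), cursors c3@0 c1@1 c2@2, authorship ....
After op 2 (insert('s')): buffer="sxsvsms" (len 7), cursors c3@1 c1@3 c2@5, authorship 3.1.2..
After op 3 (delete): buffer="xvms" (len 4), cursors c3@0 c1@1 c2@2, authorship ....
After op 4 (move_left): buffer="xvms" (len 4), cursors c1@0 c3@0 c2@1, authorship ....
After op 5 (move_left): buffer="xvms" (len 4), cursors c1@0 c2@0 c3@0, authorship ....
After op 6 (move_right): buffer="xvms" (len 4), cursors c1@1 c2@1 c3@1, authorship ....
After op 7 (insert('u')): buffer="xuuuvms" (len 7), cursors c1@4 c2@4 c3@4, authorship .123...

Answer: 4 4 4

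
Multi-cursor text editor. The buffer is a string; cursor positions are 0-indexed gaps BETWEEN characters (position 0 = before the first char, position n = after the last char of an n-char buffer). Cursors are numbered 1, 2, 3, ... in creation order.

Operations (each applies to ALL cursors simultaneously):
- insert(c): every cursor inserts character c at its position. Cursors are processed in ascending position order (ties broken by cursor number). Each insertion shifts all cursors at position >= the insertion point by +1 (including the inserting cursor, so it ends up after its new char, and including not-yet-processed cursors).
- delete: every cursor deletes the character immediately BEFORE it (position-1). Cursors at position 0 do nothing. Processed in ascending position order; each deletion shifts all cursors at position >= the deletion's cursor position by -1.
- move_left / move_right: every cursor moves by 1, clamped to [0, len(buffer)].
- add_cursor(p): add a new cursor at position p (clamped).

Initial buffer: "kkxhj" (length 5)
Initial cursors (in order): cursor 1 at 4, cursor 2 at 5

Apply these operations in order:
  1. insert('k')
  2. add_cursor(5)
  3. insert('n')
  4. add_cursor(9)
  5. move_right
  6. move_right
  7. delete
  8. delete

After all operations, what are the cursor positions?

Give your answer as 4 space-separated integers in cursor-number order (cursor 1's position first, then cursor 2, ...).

After op 1 (insert('k')): buffer="kkxhkjk" (len 7), cursors c1@5 c2@7, authorship ....1.2
After op 2 (add_cursor(5)): buffer="kkxhkjk" (len 7), cursors c1@5 c3@5 c2@7, authorship ....1.2
After op 3 (insert('n')): buffer="kkxhknnjkn" (len 10), cursors c1@7 c3@7 c2@10, authorship ....113.22
After op 4 (add_cursor(9)): buffer="kkxhknnjkn" (len 10), cursors c1@7 c3@7 c4@9 c2@10, authorship ....113.22
After op 5 (move_right): buffer="kkxhknnjkn" (len 10), cursors c1@8 c3@8 c2@10 c4@10, authorship ....113.22
After op 6 (move_right): buffer="kkxhknnjkn" (len 10), cursors c1@9 c3@9 c2@10 c4@10, authorship ....113.22
After op 7 (delete): buffer="kkxhkn" (len 6), cursors c1@6 c2@6 c3@6 c4@6, authorship ....11
After op 8 (delete): buffer="kk" (len 2), cursors c1@2 c2@2 c3@2 c4@2, authorship ..

Answer: 2 2 2 2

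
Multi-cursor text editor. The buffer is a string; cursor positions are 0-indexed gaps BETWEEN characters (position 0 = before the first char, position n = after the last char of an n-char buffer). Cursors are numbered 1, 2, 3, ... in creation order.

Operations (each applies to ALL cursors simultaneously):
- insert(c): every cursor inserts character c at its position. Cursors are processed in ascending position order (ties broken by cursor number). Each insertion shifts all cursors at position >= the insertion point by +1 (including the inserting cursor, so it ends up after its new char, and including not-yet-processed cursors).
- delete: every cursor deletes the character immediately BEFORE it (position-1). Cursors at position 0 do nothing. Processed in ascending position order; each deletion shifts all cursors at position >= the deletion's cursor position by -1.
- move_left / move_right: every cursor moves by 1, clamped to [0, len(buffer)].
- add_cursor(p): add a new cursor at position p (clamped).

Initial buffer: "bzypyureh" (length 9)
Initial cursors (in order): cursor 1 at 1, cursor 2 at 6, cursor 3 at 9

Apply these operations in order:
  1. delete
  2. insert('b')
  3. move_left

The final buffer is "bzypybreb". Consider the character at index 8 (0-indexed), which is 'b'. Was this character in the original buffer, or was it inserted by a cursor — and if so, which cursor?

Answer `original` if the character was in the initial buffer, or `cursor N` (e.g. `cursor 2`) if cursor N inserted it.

After op 1 (delete): buffer="zypyre" (len 6), cursors c1@0 c2@4 c3@6, authorship ......
After op 2 (insert('b')): buffer="bzypybreb" (len 9), cursors c1@1 c2@6 c3@9, authorship 1....2..3
After op 3 (move_left): buffer="bzypybreb" (len 9), cursors c1@0 c2@5 c3@8, authorship 1....2..3
Authorship (.=original, N=cursor N): 1 . . . . 2 . . 3
Index 8: author = 3

Answer: cursor 3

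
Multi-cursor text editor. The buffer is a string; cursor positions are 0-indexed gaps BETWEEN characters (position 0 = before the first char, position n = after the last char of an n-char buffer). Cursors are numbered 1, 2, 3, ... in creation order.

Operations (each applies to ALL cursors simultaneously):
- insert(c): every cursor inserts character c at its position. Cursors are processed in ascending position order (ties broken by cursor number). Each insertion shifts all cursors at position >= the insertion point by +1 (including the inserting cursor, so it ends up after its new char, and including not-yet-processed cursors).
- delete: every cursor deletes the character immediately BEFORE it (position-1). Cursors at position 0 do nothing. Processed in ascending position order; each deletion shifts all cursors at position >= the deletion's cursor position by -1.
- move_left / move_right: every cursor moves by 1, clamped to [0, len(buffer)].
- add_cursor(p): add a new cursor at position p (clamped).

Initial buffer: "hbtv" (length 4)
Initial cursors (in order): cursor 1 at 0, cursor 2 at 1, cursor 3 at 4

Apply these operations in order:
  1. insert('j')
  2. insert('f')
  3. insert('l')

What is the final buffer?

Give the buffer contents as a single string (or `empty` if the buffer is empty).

After op 1 (insert('j')): buffer="jhjbtvj" (len 7), cursors c1@1 c2@3 c3@7, authorship 1.2...3
After op 2 (insert('f')): buffer="jfhjfbtvjf" (len 10), cursors c1@2 c2@5 c3@10, authorship 11.22...33
After op 3 (insert('l')): buffer="jflhjflbtvjfl" (len 13), cursors c1@3 c2@7 c3@13, authorship 111.222...333

Answer: jflhjflbtvjfl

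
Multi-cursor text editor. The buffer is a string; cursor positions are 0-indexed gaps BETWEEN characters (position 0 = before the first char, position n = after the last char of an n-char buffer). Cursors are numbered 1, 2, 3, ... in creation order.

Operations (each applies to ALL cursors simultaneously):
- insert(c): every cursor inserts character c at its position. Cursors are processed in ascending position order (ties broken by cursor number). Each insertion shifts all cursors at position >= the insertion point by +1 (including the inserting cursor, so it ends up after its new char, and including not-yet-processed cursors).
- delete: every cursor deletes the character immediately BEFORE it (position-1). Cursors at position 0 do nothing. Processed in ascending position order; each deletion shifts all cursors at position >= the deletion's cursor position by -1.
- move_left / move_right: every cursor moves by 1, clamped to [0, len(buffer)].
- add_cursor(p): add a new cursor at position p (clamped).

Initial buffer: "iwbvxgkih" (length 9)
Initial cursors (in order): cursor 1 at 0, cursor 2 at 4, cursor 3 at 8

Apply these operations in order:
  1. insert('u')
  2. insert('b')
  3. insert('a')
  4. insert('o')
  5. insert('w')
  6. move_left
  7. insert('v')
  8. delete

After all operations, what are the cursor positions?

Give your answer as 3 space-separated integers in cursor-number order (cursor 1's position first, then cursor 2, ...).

After op 1 (insert('u')): buffer="uiwbvuxgkiuh" (len 12), cursors c1@1 c2@6 c3@11, authorship 1....2....3.
After op 2 (insert('b')): buffer="ubiwbvubxgkiubh" (len 15), cursors c1@2 c2@8 c3@14, authorship 11....22....33.
After op 3 (insert('a')): buffer="ubaiwbvubaxgkiubah" (len 18), cursors c1@3 c2@10 c3@17, authorship 111....222....333.
After op 4 (insert('o')): buffer="ubaoiwbvubaoxgkiubaoh" (len 21), cursors c1@4 c2@12 c3@20, authorship 1111....2222....3333.
After op 5 (insert('w')): buffer="ubaowiwbvubaowxgkiubaowh" (len 24), cursors c1@5 c2@14 c3@23, authorship 11111....22222....33333.
After op 6 (move_left): buffer="ubaowiwbvubaowxgkiubaowh" (len 24), cursors c1@4 c2@13 c3@22, authorship 11111....22222....33333.
After op 7 (insert('v')): buffer="ubaovwiwbvubaovwxgkiubaovwh" (len 27), cursors c1@5 c2@15 c3@25, authorship 111111....222222....333333.
After op 8 (delete): buffer="ubaowiwbvubaowxgkiubaowh" (len 24), cursors c1@4 c2@13 c3@22, authorship 11111....22222....33333.

Answer: 4 13 22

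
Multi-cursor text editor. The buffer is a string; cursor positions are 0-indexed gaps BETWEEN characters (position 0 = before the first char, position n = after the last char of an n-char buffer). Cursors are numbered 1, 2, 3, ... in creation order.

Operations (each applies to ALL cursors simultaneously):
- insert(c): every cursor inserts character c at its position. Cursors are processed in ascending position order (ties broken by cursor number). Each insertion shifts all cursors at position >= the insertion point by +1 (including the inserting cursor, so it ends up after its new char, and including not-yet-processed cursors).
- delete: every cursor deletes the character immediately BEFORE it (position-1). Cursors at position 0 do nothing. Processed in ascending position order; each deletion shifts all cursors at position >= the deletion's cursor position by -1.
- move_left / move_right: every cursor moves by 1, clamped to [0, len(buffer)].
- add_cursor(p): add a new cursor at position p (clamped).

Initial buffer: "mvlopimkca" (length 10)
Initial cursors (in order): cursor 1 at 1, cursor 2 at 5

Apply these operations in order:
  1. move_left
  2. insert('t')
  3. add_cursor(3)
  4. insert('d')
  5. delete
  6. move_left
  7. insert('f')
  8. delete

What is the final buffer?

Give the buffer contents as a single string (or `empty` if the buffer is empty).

After op 1 (move_left): buffer="mvlopimkca" (len 10), cursors c1@0 c2@4, authorship ..........
After op 2 (insert('t')): buffer="tmvlotpimkca" (len 12), cursors c1@1 c2@6, authorship 1....2......
After op 3 (add_cursor(3)): buffer="tmvlotpimkca" (len 12), cursors c1@1 c3@3 c2@6, authorship 1....2......
After op 4 (insert('d')): buffer="tdmvdlotdpimkca" (len 15), cursors c1@2 c3@5 c2@9, authorship 11..3..22......
After op 5 (delete): buffer="tmvlotpimkca" (len 12), cursors c1@1 c3@3 c2@6, authorship 1....2......
After op 6 (move_left): buffer="tmvlotpimkca" (len 12), cursors c1@0 c3@2 c2@5, authorship 1....2......
After op 7 (insert('f')): buffer="ftmfvloftpimkca" (len 15), cursors c1@1 c3@4 c2@8, authorship 11.3...22......
After op 8 (delete): buffer="tmvlotpimkca" (len 12), cursors c1@0 c3@2 c2@5, authorship 1....2......

Answer: tmvlotpimkca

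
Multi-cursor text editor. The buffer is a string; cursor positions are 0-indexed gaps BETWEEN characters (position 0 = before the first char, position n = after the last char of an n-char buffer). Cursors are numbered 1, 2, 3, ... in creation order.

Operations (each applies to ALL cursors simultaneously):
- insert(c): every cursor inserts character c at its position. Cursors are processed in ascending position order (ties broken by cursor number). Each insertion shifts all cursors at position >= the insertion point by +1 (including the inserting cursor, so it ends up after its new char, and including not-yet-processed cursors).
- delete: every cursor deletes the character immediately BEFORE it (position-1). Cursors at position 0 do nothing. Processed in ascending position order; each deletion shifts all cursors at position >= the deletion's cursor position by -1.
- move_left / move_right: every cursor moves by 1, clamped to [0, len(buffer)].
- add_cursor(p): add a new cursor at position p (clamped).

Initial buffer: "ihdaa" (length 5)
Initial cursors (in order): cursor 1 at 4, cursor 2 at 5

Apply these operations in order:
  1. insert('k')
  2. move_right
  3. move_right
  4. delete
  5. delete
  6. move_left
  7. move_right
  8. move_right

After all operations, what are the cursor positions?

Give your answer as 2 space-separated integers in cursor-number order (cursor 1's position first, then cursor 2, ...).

Answer: 3 3

Derivation:
After op 1 (insert('k')): buffer="ihdakak" (len 7), cursors c1@5 c2@7, authorship ....1.2
After op 2 (move_right): buffer="ihdakak" (len 7), cursors c1@6 c2@7, authorship ....1.2
After op 3 (move_right): buffer="ihdakak" (len 7), cursors c1@7 c2@7, authorship ....1.2
After op 4 (delete): buffer="ihdak" (len 5), cursors c1@5 c2@5, authorship ....1
After op 5 (delete): buffer="ihd" (len 3), cursors c1@3 c2@3, authorship ...
After op 6 (move_left): buffer="ihd" (len 3), cursors c1@2 c2@2, authorship ...
After op 7 (move_right): buffer="ihd" (len 3), cursors c1@3 c2@3, authorship ...
After op 8 (move_right): buffer="ihd" (len 3), cursors c1@3 c2@3, authorship ...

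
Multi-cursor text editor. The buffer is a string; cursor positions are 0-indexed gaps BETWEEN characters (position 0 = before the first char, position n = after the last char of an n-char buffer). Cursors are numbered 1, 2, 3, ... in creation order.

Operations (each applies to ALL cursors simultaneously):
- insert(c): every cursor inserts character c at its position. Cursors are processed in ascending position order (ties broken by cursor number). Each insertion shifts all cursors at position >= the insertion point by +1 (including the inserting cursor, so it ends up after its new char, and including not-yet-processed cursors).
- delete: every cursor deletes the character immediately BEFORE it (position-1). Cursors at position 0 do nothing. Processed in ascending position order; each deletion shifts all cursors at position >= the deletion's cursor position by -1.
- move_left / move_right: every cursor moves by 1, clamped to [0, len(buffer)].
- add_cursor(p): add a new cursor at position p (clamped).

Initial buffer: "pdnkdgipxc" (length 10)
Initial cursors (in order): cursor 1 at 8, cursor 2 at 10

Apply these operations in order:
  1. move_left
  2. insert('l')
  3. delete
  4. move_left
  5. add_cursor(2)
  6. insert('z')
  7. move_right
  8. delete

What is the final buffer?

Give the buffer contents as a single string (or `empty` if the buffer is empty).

After op 1 (move_left): buffer="pdnkdgipxc" (len 10), cursors c1@7 c2@9, authorship ..........
After op 2 (insert('l')): buffer="pdnkdgilpxlc" (len 12), cursors c1@8 c2@11, authorship .......1..2.
After op 3 (delete): buffer="pdnkdgipxc" (len 10), cursors c1@7 c2@9, authorship ..........
After op 4 (move_left): buffer="pdnkdgipxc" (len 10), cursors c1@6 c2@8, authorship ..........
After op 5 (add_cursor(2)): buffer="pdnkdgipxc" (len 10), cursors c3@2 c1@6 c2@8, authorship ..........
After op 6 (insert('z')): buffer="pdznkdgzipzxc" (len 13), cursors c3@3 c1@8 c2@11, authorship ..3....1..2..
After op 7 (move_right): buffer="pdznkdgzipzxc" (len 13), cursors c3@4 c1@9 c2@12, authorship ..3....1..2..
After op 8 (delete): buffer="pdzkdgzpzc" (len 10), cursors c3@3 c1@7 c2@9, authorship ..3...1.2.

Answer: pdzkdgzpzc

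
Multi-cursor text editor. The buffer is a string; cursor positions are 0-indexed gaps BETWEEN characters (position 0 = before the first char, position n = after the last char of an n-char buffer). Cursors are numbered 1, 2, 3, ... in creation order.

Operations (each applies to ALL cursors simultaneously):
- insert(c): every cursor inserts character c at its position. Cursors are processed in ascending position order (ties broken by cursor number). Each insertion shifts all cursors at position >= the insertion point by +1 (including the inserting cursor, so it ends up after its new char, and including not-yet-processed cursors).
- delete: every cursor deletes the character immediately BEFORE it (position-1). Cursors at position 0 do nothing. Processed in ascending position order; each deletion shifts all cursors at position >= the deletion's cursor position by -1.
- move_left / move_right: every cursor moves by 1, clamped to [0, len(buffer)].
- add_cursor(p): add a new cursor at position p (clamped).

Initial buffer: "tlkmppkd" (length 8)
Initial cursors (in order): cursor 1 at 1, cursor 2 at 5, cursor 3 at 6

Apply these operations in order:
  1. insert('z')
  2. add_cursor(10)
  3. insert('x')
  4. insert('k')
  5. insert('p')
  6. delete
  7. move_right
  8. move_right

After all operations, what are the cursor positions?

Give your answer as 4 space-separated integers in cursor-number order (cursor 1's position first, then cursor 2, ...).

Answer: 6 13 17 19

Derivation:
After op 1 (insert('z')): buffer="tzlkmpzpzkd" (len 11), cursors c1@2 c2@7 c3@9, authorship .1....2.3..
After op 2 (add_cursor(10)): buffer="tzlkmpzpzkd" (len 11), cursors c1@2 c2@7 c3@9 c4@10, authorship .1....2.3..
After op 3 (insert('x')): buffer="tzxlkmpzxpzxkxd" (len 15), cursors c1@3 c2@9 c3@12 c4@14, authorship .11....22.33.4.
After op 4 (insert('k')): buffer="tzxklkmpzxkpzxkkxkd" (len 19), cursors c1@4 c2@11 c3@15 c4@18, authorship .111....222.333.44.
After op 5 (insert('p')): buffer="tzxkplkmpzxkppzxkpkxkpd" (len 23), cursors c1@5 c2@13 c3@18 c4@22, authorship .1111....2222.3333.444.
After op 6 (delete): buffer="tzxklkmpzxkpzxkkxkd" (len 19), cursors c1@4 c2@11 c3@15 c4@18, authorship .111....222.333.44.
After op 7 (move_right): buffer="tzxklkmpzxkpzxkkxkd" (len 19), cursors c1@5 c2@12 c3@16 c4@19, authorship .111....222.333.44.
After op 8 (move_right): buffer="tzxklkmpzxkpzxkkxkd" (len 19), cursors c1@6 c2@13 c3@17 c4@19, authorship .111....222.333.44.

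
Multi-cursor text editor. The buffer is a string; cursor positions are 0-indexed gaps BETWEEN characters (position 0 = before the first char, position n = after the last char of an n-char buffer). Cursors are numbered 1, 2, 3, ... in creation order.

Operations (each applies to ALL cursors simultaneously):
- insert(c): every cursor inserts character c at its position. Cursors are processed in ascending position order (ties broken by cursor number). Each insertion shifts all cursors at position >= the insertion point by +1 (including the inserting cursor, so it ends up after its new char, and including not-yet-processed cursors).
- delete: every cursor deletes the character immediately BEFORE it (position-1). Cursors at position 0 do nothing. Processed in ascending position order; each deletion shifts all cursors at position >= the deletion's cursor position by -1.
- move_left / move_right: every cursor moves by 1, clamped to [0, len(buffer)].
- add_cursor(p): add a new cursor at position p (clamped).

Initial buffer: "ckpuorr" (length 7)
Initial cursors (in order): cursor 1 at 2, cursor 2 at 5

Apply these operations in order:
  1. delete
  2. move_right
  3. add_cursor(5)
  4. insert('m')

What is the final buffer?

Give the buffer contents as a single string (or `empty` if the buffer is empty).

After op 1 (delete): buffer="cpurr" (len 5), cursors c1@1 c2@3, authorship .....
After op 2 (move_right): buffer="cpurr" (len 5), cursors c1@2 c2@4, authorship .....
After op 3 (add_cursor(5)): buffer="cpurr" (len 5), cursors c1@2 c2@4 c3@5, authorship .....
After op 4 (insert('m')): buffer="cpmurmrm" (len 8), cursors c1@3 c2@6 c3@8, authorship ..1..2.3

Answer: cpmurmrm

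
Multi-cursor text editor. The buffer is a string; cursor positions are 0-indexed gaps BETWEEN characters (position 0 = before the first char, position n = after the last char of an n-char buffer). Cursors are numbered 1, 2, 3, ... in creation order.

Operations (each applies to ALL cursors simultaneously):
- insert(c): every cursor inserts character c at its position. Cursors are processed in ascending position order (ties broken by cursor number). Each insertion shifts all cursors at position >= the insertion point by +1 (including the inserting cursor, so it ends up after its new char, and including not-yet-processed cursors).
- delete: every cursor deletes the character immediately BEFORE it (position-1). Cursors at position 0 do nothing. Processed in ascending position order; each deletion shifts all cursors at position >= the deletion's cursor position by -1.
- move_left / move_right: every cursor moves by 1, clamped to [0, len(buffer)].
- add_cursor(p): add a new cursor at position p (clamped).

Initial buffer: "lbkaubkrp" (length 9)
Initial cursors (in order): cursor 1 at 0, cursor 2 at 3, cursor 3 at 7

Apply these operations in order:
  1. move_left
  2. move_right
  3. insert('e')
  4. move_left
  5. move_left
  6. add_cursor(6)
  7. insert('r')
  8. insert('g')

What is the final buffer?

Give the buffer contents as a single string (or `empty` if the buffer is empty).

After op 1 (move_left): buffer="lbkaubkrp" (len 9), cursors c1@0 c2@2 c3@6, authorship .........
After op 2 (move_right): buffer="lbkaubkrp" (len 9), cursors c1@1 c2@3 c3@7, authorship .........
After op 3 (insert('e')): buffer="lebkeaubkerp" (len 12), cursors c1@2 c2@5 c3@10, authorship .1..2....3..
After op 4 (move_left): buffer="lebkeaubkerp" (len 12), cursors c1@1 c2@4 c3@9, authorship .1..2....3..
After op 5 (move_left): buffer="lebkeaubkerp" (len 12), cursors c1@0 c2@3 c3@8, authorship .1..2....3..
After op 6 (add_cursor(6)): buffer="lebkeaubkerp" (len 12), cursors c1@0 c2@3 c4@6 c3@8, authorship .1..2....3..
After op 7 (insert('r')): buffer="rlebrkearubrkerp" (len 16), cursors c1@1 c2@5 c4@9 c3@12, authorship 1.1.2.2.4..3.3..
After op 8 (insert('g')): buffer="rglebrgkeargubrgkerp" (len 20), cursors c1@2 c2@7 c4@12 c3@16, authorship 11.1.22.2.44..33.3..

Answer: rglebrgkeargubrgkerp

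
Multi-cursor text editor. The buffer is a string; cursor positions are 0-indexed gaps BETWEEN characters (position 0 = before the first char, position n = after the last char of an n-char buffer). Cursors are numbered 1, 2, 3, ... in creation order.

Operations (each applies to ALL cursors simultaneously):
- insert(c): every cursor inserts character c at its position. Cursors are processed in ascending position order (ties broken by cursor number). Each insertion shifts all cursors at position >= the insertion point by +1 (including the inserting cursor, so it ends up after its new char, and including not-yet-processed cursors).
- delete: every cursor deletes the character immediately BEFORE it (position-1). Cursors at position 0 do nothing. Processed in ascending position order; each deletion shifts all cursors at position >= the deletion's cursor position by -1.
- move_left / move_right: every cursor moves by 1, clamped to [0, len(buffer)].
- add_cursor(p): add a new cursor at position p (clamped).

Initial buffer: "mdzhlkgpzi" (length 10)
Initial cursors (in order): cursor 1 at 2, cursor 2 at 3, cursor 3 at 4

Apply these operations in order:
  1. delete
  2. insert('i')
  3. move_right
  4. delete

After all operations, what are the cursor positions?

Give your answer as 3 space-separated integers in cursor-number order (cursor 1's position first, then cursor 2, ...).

Answer: 2 2 2

Derivation:
After op 1 (delete): buffer="mlkgpzi" (len 7), cursors c1@1 c2@1 c3@1, authorship .......
After op 2 (insert('i')): buffer="miiilkgpzi" (len 10), cursors c1@4 c2@4 c3@4, authorship .123......
After op 3 (move_right): buffer="miiilkgpzi" (len 10), cursors c1@5 c2@5 c3@5, authorship .123......
After op 4 (delete): buffer="mikgpzi" (len 7), cursors c1@2 c2@2 c3@2, authorship .1.....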